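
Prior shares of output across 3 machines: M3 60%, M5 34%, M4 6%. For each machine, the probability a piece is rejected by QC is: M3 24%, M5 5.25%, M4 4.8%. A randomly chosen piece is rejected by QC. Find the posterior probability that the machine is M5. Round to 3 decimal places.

Prior × likelihood for each hypothesis:
  M3: 0.6 × 0.24 = 0.144
  M5: 0.34 × 0.0525 = 0.01785
  M4: 0.06 × 0.048 = 0.00288
Total = 0.16473.
P(M5 | evidence) = 0.01785 / 0.16473 ≈ 0.108.

0.108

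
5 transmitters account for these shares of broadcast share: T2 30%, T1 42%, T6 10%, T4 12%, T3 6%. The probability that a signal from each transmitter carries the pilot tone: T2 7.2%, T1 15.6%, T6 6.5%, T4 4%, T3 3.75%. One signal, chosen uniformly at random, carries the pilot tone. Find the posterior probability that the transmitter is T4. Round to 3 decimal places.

0.048

By Bayes' rule, posterior ∝ prior × likelihood:
  T2: 0.3 × 0.072 = 0.0216
  T1: 0.42 × 0.156 = 0.06552
  T6: 0.1 × 0.065 = 0.0065
  T4: 0.12 × 0.04 = 0.0048
  T3: 0.06 × 0.0375 = 0.00225
Sum = 0.10067.
P(T4 | evidence) = 0.0048 / 0.10067 ≈ 0.048.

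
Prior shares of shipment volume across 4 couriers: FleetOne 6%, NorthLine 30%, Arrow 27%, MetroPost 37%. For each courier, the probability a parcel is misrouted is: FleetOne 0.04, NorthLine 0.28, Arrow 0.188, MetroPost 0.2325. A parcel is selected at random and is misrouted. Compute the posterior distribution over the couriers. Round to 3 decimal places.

By Bayes' rule, posterior ∝ prior × likelihood:
  FleetOne: 0.06 × 0.04 = 0.0024
  NorthLine: 0.3 × 0.28 = 0.084
  Arrow: 0.27 × 0.188 = 0.05076
  MetroPost: 0.37 × 0.2325 = 0.086025
Total = 0.223185.
P(FleetOne | misrouted) = 0.0024/0.223185 ≈ 0.011
P(NorthLine | misrouted) = 0.084/0.223185 ≈ 0.376
P(Arrow | misrouted) = 0.05076/0.223185 ≈ 0.227
P(MetroPost | misrouted) = 0.086025/0.223185 ≈ 0.385
(Check: 0.011+0.376+0.227+0.385 = 0.999.)

FleetOne 0.011, NorthLine 0.376, Arrow 0.227, MetroPost 0.385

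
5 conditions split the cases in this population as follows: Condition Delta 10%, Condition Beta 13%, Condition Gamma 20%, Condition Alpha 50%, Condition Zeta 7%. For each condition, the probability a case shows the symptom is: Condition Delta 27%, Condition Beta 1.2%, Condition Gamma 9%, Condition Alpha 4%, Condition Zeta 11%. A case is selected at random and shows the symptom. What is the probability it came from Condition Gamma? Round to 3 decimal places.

Unnormalized posteriors (prior × likelihood):
  Condition Delta: 0.1 × 0.27 = 0.027
  Condition Beta: 0.13 × 0.012 = 0.00156
  Condition Gamma: 0.2 × 0.09 = 0.018
  Condition Alpha: 0.5 × 0.04 = 0.02
  Condition Zeta: 0.07 × 0.11 = 0.0077
Normalizing constant = 0.07426.
P(Condition Gamma | evidence) = 0.018 / 0.07426 ≈ 0.242.

0.242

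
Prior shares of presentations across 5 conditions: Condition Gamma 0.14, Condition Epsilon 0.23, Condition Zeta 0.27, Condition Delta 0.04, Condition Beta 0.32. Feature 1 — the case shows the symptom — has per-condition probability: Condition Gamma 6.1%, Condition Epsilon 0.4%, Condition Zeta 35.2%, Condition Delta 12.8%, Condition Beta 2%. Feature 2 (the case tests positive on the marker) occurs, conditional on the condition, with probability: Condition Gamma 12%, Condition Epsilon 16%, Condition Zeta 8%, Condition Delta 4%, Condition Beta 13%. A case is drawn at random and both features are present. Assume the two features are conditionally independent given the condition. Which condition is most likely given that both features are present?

Condition Zeta

Unnormalized posteriors (prior × likelihood):
  Condition Gamma: 0.14 × 0.061 × 0.12 = 0.0010248
  Condition Epsilon: 0.23 × 0.004 × 0.16 = 0.0001472
  Condition Zeta: 0.27 × 0.352 × 0.08 = 0.0076032
  Condition Delta: 0.04 × 0.128 × 0.04 = 0.0002048
  Condition Beta: 0.32 × 0.02 × 0.13 = 0.000832
Total = 0.009812.
Largest term belongs to Condition Zeta, so Condition Zeta is most probable.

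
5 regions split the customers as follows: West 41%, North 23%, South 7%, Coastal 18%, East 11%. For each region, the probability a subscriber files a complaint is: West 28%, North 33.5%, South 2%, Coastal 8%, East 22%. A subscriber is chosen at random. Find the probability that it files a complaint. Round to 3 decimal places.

Compute prior × likelihood for every hypothesis:
  West: 0.41 × 0.28 = 0.1148
  North: 0.23 × 0.335 = 0.07705
  South: 0.07 × 0.02 = 0.0014
  Coastal: 0.18 × 0.08 = 0.0144
  East: 0.11 × 0.22 = 0.0242
P(complaint) = 0.1148 + 0.07705 + 0.0014 + 0.0144 + 0.0242 = 0.23185 → 0.232.

0.232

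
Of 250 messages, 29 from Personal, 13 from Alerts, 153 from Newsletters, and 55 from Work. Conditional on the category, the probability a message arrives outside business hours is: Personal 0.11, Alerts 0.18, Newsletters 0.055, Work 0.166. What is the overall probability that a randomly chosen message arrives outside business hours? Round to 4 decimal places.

Prior × likelihood for each hypothesis:
  Personal: 0.116 × 0.11 = 0.01276
  Alerts: 0.052 × 0.18 = 0.00936
  Newsletters: 0.612 × 0.055 = 0.03366
  Work: 0.22 × 0.166 = 0.03652
P(off-hours) = 0.01276 + 0.00936 + 0.03366 + 0.03652 = 0.0923 → 0.0923.

0.0923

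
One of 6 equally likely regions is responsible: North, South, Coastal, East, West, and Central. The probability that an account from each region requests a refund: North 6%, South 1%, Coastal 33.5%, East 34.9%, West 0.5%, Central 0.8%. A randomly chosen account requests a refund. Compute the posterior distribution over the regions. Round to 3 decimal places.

With a uniform prior (1/6 each), posterior ∝ likelihood:
  North: 0.06
  South: 0.01
  Coastal: 0.335
  East: 0.349
  West: 0.005
  Central: 0.008
Total = 0.767.
P(North | refund) = 0.06/0.767 ≈ 0.078
P(South | refund) = 0.01/0.767 ≈ 0.013
P(Coastal | refund) = 0.335/0.767 ≈ 0.437
P(East | refund) = 0.349/0.767 ≈ 0.455
P(West | refund) = 0.005/0.767 ≈ 0.007
P(Central | refund) = 0.008/0.767 ≈ 0.010

North 0.078, South 0.013, Coastal 0.437, East 0.455, West 0.007, Central 0.010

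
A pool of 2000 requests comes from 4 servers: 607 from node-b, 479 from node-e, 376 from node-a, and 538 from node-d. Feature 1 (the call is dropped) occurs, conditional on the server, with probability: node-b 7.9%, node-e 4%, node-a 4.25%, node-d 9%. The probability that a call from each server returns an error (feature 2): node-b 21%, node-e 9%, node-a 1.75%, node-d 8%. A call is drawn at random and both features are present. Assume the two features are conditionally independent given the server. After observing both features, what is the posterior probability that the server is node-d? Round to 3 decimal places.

0.243

By Bayes' rule, posterior ∝ prior × likelihood:
  node-b: 0.3035 × 0.079 × 0.21 = 0.005035065
  node-e: 0.2395 × 0.04 × 0.09 = 0.0008622
  node-a: 0.188 × 0.0425 × 0.0175 = 0.000139825
  node-d: 0.269 × 0.09 × 0.08 = 0.0019368
Sum = 0.00797389.
P(node-d | evidence) = 0.0019368 / 0.00797389 ≈ 0.243.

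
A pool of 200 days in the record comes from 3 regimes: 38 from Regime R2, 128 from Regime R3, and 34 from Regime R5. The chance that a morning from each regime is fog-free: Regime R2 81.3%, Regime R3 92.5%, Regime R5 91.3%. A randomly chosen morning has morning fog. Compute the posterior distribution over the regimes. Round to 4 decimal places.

Regime R2 0.3614, Regime R3 0.4882, Regime R5 0.1504

Taking complements, P(fog | each) = Regime R2 0.187, Regime R3 0.075, Regime R5 0.087.
Unnormalized posteriors (prior × likelihood):
  Regime R2: 0.19 × 0.187 = 0.03553
  Regime R3: 0.64 × 0.075 = 0.048
  Regime R5: 0.17 × 0.087 = 0.01479
Normalizing constant = 0.09832.
P(Regime R2 | fog) = 0.03553/0.09832 ≈ 0.3614
P(Regime R3 | fog) = 0.048/0.09832 ≈ 0.4882
P(Regime R5 | fog) = 0.01479/0.09832 ≈ 0.1504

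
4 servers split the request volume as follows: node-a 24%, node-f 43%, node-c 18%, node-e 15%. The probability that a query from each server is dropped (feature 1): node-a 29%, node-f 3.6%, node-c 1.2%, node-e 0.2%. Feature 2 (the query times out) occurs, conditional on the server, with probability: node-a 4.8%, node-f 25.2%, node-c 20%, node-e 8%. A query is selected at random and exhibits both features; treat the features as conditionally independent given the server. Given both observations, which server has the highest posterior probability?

Prior × likelihood for each hypothesis:
  node-a: 0.24 × 0.29 × 0.048 = 0.0033408
  node-f: 0.43 × 0.036 × 0.252 = 0.00390096
  node-c: 0.18 × 0.012 × 0.2 = 0.000432
  node-e: 0.15 × 0.002 × 0.08 = 0.000024
Total = 0.00769776.
Largest term belongs to node-f, so node-f is most probable.

node-f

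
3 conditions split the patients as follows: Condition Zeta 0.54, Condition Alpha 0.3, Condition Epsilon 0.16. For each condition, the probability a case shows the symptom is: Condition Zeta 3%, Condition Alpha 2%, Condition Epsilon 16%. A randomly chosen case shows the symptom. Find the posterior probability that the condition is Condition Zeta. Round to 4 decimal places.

Unnormalized posteriors (prior × likelihood):
  Condition Zeta: 0.54 × 0.03 = 0.0162
  Condition Alpha: 0.3 × 0.02 = 0.006
  Condition Epsilon: 0.16 × 0.16 = 0.0256
Total = 0.0478.
P(Condition Zeta | evidence) = 0.0162 / 0.0478 ≈ 0.3389.

0.3389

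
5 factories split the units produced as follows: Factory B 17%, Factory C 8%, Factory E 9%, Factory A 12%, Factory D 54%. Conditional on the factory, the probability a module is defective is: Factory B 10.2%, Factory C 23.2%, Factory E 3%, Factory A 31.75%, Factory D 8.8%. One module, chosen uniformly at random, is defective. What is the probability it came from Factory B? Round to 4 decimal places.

Prior × likelihood for each hypothesis:
  Factory B: 0.17 × 0.102 = 0.01734
  Factory C: 0.08 × 0.232 = 0.01856
  Factory E: 0.09 × 0.03 = 0.0027
  Factory A: 0.12 × 0.3175 = 0.0381
  Factory D: 0.54 × 0.088 = 0.04752
Sum = 0.12422.
P(Factory B | evidence) = 0.01734 / 0.12422 ≈ 0.1396.

0.1396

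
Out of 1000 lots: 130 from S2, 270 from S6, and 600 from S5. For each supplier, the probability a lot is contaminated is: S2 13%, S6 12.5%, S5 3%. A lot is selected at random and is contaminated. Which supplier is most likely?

S6

By Bayes' rule, posterior ∝ prior × likelihood:
  S2: 0.13 × 0.13 = 0.0169
  S6: 0.27 × 0.125 = 0.03375
  S5: 0.6 × 0.03 = 0.018
Normalizing constant = 0.06865.
Largest term belongs to S6, so S6 is most probable.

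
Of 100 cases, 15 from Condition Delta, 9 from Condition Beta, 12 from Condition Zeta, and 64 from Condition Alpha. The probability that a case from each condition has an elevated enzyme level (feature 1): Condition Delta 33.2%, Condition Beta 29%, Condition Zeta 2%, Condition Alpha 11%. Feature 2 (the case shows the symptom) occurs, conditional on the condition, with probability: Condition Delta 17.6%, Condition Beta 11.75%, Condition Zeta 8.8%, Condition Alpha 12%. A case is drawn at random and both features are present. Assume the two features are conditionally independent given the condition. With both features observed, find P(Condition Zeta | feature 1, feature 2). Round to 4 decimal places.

0.0103

Unnormalized posteriors (prior × likelihood):
  Condition Delta: 0.15 × 0.332 × 0.176 = 0.0087648
  Condition Beta: 0.09 × 0.29 × 0.1175 = 0.00306675
  Condition Zeta: 0.12 × 0.02 × 0.088 = 0.0002112
  Condition Alpha: 0.64 × 0.11 × 0.12 = 0.008448
Sum = 0.02049075.
P(Condition Zeta | evidence) = 0.0002112 / 0.02049075 ≈ 0.0103.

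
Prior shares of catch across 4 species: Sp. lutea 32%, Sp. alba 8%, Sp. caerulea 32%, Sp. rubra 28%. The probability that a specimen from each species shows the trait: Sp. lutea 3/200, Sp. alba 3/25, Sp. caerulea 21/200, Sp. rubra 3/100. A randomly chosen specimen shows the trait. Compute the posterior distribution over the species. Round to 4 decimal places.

Sp. lutea 0.0851, Sp. alba 0.1702, Sp. caerulea 0.5957, Sp. rubra 0.1489

Prior × likelihood for each hypothesis:
  Sp. lutea: 0.32 × 0.015 = 0.0048
  Sp. alba: 0.08 × 0.12 = 0.0096
  Sp. caerulea: 0.32 × 0.105 = 0.0336
  Sp. rubra: 0.28 × 0.03 = 0.0084
Total = 0.0564.
P(Sp. lutea | trait) = 0.0048/0.0564 ≈ 0.0851
P(Sp. alba | trait) = 0.0096/0.0564 ≈ 0.1702
P(Sp. caerulea | trait) = 0.0336/0.0564 ≈ 0.5957
P(Sp. rubra | trait) = 0.0084/0.0564 ≈ 0.1489
(Check: 0.0851+0.1702+0.5957+0.1489 = 0.9999.)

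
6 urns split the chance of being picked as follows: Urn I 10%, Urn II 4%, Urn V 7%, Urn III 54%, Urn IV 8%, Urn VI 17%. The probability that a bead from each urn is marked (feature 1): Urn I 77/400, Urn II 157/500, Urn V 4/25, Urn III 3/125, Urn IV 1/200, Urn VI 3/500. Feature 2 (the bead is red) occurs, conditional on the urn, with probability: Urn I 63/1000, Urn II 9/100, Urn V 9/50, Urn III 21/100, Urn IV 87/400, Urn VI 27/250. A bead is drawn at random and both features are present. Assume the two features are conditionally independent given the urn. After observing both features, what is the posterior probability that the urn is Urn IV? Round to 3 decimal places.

0.012

By Bayes' rule, posterior ∝ prior × likelihood:
  Urn I: 0.1 × 0.1925 × 0.063 = 0.00121275
  Urn II: 0.04 × 0.314 × 0.09 = 0.0011304
  Urn V: 0.07 × 0.16 × 0.18 = 0.002016
  Urn III: 0.54 × 0.024 × 0.21 = 0.0027216
  Urn IV: 0.08 × 0.005 × 0.2175 = 0.000087
  Urn VI: 0.17 × 0.006 × 0.108 = 0.00011016
Normalizing constant = 0.00727791.
P(Urn IV | evidence) = 0.000087 / 0.00727791 ≈ 0.012.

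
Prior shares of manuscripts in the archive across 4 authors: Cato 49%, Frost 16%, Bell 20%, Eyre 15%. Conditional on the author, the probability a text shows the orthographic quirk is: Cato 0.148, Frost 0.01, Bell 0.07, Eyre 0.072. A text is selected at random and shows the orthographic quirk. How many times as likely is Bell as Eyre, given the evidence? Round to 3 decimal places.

Unnormalized posteriors (prior × likelihood):
  Cato: 0.49 × 0.148 = 0.07252
  Frost: 0.16 × 0.01 = 0.0016
  Bell: 0.2 × 0.07 = 0.014
  Eyre: 0.15 × 0.072 = 0.0108
Normalizing constant = 0.09892.
The ratio is 0.014 / 0.0108 (the normalizer cancels) = 1.296.

1.296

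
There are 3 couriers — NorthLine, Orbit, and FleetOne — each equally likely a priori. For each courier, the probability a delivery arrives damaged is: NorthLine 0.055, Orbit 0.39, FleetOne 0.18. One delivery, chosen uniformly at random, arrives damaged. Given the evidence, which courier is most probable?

With a uniform prior (1/3 each), posterior ∝ likelihood:
  NorthLine: 0.055
  Orbit: 0.39
  FleetOne: 0.18
Sum = 0.625.
Largest term belongs to Orbit, so Orbit is most probable.

Orbit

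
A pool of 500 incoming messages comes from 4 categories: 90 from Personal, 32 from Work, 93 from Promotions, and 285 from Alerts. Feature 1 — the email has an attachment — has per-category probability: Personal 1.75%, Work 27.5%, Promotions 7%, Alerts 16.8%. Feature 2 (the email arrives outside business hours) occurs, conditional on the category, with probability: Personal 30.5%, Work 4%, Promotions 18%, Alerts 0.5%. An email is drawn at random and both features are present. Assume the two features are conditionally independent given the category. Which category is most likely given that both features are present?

Promotions

By Bayes' rule, posterior ∝ prior × likelihood:
  Personal: 0.18 × 0.0175 × 0.305 = 0.00096075
  Work: 0.064 × 0.275 × 0.04 = 0.000704
  Promotions: 0.186 × 0.07 × 0.18 = 0.0023436
  Alerts: 0.57 × 0.168 × 0.005 = 0.0004788
Total = 0.00448715.
Largest term belongs to Promotions, so Promotions is most probable.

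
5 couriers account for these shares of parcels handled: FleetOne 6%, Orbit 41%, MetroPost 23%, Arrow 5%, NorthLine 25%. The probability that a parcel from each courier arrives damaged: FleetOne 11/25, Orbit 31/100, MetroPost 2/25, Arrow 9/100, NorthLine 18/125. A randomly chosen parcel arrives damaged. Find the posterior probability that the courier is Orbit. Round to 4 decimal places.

0.5984

Unnormalized posteriors (prior × likelihood):
  FleetOne: 0.06 × 0.44 = 0.0264
  Orbit: 0.41 × 0.31 = 0.1271
  MetroPost: 0.23 × 0.08 = 0.0184
  Arrow: 0.05 × 0.09 = 0.0045
  NorthLine: 0.25 × 0.144 = 0.036
Normalizing constant = 0.2124.
P(Orbit | evidence) = 0.1271 / 0.2124 ≈ 0.5984.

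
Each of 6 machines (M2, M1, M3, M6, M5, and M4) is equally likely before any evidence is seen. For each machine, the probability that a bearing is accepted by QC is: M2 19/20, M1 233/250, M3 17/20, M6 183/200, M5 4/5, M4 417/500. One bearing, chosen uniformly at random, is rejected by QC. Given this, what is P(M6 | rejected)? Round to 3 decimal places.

Taking complements, P(rejected | each) = M2 0.05, M1 0.068, M3 0.15, M6 0.085, M5 0.2, M4 0.166.
Since the prior is uniform, the posterior is proportional to the likelihood:
  M2: 0.05
  M1: 0.068
  M3: 0.15
  M6: 0.085
  M5: 0.2
  M4: 0.166
Total = 0.719.
P(M6 | evidence) = 0.085 / 0.719 ≈ 0.118.

0.118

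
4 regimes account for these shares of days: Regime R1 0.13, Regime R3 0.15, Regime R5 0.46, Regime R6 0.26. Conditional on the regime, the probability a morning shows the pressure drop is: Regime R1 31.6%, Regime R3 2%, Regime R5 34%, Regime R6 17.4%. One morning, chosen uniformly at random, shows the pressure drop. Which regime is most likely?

Regime R5

Prior × likelihood for each hypothesis:
  Regime R1: 0.13 × 0.316 = 0.04108
  Regime R3: 0.15 × 0.02 = 0.003
  Regime R5: 0.46 × 0.34 = 0.1564
  Regime R6: 0.26 × 0.174 = 0.04524
Normalizing constant = 0.24572.
Largest term belongs to Regime R5, so Regime R5 is most probable.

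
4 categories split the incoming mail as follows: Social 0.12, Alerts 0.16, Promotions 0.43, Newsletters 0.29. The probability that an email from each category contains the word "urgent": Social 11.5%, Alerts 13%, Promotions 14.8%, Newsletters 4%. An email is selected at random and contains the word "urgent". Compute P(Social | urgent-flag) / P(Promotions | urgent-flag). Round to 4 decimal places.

By Bayes' rule, posterior ∝ prior × likelihood:
  Social: 0.12 × 0.115 = 0.0138
  Alerts: 0.16 × 0.13 = 0.0208
  Promotions: 0.43 × 0.148 = 0.06364
  Newsletters: 0.29 × 0.04 = 0.0116
Total = 0.10984.
The ratio is 0.0138 / 0.06364 (the normalizer cancels) = 0.2168.

0.2168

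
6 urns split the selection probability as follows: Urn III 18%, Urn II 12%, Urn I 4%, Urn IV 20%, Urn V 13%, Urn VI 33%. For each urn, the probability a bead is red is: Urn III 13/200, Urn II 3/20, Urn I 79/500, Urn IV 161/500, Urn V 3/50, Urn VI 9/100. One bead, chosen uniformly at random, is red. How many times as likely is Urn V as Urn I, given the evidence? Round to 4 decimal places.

1.2342

By Bayes' rule, posterior ∝ prior × likelihood:
  Urn III: 0.18 × 0.065 = 0.0117
  Urn II: 0.12 × 0.15 = 0.018
  Urn I: 0.04 × 0.158 = 0.00632
  Urn IV: 0.2 × 0.322 = 0.0644
  Urn V: 0.13 × 0.06 = 0.0078
  Urn VI: 0.33 × 0.09 = 0.0297
Sum = 0.13792.
The ratio is 0.0078 / 0.00632 (the normalizer cancels) = 1.2342.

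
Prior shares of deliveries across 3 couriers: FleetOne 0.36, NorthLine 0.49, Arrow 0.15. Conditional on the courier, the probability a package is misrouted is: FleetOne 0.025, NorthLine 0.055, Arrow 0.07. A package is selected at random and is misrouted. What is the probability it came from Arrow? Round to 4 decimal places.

0.2260

Unnormalized posteriors (prior × likelihood):
  FleetOne: 0.36 × 0.025 = 0.009
  NorthLine: 0.49 × 0.055 = 0.02695
  Arrow: 0.15 × 0.07 = 0.0105
Total = 0.04645.
P(Arrow | evidence) = 0.0105 / 0.04645 ≈ 0.2260.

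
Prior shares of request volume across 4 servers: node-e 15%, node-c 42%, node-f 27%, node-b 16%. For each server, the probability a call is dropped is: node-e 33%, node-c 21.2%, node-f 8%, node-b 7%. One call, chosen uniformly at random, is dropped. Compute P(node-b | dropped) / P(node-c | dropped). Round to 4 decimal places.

Compute prior × likelihood for every hypothesis:
  node-e: 0.15 × 0.33 = 0.0495
  node-c: 0.42 × 0.212 = 0.08904
  node-f: 0.27 × 0.08 = 0.0216
  node-b: 0.16 × 0.07 = 0.0112
Total = 0.17134.
The ratio is 0.0112 / 0.08904 (the normalizer cancels) = 0.1258.

0.1258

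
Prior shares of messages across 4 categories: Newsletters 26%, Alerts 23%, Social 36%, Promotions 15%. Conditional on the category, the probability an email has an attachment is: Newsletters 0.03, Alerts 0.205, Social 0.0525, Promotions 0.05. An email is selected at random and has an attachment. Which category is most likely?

Alerts

By Bayes' rule, posterior ∝ prior × likelihood:
  Newsletters: 0.26 × 0.03 = 0.0078
  Alerts: 0.23 × 0.205 = 0.04715
  Social: 0.36 × 0.0525 = 0.0189
  Promotions: 0.15 × 0.05 = 0.0075
Sum = 0.08135.
Largest term belongs to Alerts, so Alerts is most probable.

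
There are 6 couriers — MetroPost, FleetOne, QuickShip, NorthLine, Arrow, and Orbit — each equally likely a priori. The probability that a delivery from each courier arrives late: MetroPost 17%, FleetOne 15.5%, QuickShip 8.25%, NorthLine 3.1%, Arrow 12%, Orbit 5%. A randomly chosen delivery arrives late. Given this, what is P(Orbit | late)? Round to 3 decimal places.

0.082

With a uniform prior (1/6 each), posterior ∝ likelihood:
  MetroPost: 0.17
  FleetOne: 0.155
  QuickShip: 0.0825
  NorthLine: 0.031
  Arrow: 0.12
  Orbit: 0.05
Normalizing constant = 0.6085.
P(Orbit | evidence) = 0.05 / 0.6085 ≈ 0.082.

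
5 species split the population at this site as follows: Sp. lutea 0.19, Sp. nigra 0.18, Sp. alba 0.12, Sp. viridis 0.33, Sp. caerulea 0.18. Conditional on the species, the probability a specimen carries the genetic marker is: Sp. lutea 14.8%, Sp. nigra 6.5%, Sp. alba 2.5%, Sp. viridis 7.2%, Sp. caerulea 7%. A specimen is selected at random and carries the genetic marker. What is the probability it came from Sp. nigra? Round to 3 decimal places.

Compute prior × likelihood for every hypothesis:
  Sp. lutea: 0.19 × 0.148 = 0.02812
  Sp. nigra: 0.18 × 0.065 = 0.0117
  Sp. alba: 0.12 × 0.025 = 0.003
  Sp. viridis: 0.33 × 0.072 = 0.02376
  Sp. caerulea: 0.18 × 0.07 = 0.0126
Total = 0.07918.
P(Sp. nigra | evidence) = 0.0117 / 0.07918 ≈ 0.148.

0.148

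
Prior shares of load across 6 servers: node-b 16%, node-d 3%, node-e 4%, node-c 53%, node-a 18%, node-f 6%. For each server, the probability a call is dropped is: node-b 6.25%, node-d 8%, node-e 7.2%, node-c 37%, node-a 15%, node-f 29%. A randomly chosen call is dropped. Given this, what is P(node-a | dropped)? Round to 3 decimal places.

0.106

Unnormalized posteriors (prior × likelihood):
  node-b: 0.16 × 0.0625 = 0.01
  node-d: 0.03 × 0.08 = 0.0024
  node-e: 0.04 × 0.072 = 0.00288
  node-c: 0.53 × 0.37 = 0.1961
  node-a: 0.18 × 0.15 = 0.027
  node-f: 0.06 × 0.29 = 0.0174
Normalizing constant = 0.25578.
P(node-a | evidence) = 0.027 / 0.25578 ≈ 0.106.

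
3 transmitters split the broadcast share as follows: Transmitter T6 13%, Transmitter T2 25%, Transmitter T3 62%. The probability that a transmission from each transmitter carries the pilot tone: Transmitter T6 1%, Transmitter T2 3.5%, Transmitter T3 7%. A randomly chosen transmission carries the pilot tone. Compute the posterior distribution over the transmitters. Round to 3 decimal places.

By Bayes' rule, posterior ∝ prior × likelihood:
  Transmitter T6: 0.13 × 0.01 = 0.0013
  Transmitter T2: 0.25 × 0.035 = 0.00875
  Transmitter T3: 0.62 × 0.07 = 0.0434
Normalizing constant = 0.05345.
P(Transmitter T6 | pilot) = 0.0013/0.05345 ≈ 0.024
P(Transmitter T2 | pilot) = 0.00875/0.05345 ≈ 0.164
P(Transmitter T3 | pilot) = 0.0434/0.05345 ≈ 0.812

Transmitter T6 0.024, Transmitter T2 0.164, Transmitter T3 0.812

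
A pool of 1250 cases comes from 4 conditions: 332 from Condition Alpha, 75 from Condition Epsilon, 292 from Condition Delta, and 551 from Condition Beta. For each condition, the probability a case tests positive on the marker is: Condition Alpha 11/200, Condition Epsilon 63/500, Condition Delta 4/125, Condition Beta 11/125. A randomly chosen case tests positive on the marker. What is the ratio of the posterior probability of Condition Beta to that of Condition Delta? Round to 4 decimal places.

5.1892

Prior × likelihood for each hypothesis:
  Condition Alpha: 0.2656 × 0.055 = 0.014608
  Condition Epsilon: 0.06 × 0.126 = 0.00756
  Condition Delta: 0.2336 × 0.032 = 0.0074752
  Condition Beta: 0.4408 × 0.088 = 0.0387904
Total = 0.0684336.
The ratio is 0.0387904 / 0.0074752 (the normalizer cancels) = 5.1892.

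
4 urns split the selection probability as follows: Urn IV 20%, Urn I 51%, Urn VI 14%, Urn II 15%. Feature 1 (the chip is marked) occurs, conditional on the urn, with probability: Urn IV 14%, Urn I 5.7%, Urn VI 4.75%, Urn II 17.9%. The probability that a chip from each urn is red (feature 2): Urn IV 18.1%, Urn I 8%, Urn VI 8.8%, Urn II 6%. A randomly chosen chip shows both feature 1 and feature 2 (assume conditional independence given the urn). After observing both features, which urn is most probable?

By Bayes' rule, posterior ∝ prior × likelihood:
  Urn IV: 0.2 × 0.14 × 0.181 = 0.005068
  Urn I: 0.51 × 0.057 × 0.08 = 0.0023256
  Urn VI: 0.14 × 0.0475 × 0.088 = 0.0005852
  Urn II: 0.15 × 0.179 × 0.06 = 0.001611
Total = 0.0095898.
Largest term belongs to Urn IV, so Urn IV is most probable.

Urn IV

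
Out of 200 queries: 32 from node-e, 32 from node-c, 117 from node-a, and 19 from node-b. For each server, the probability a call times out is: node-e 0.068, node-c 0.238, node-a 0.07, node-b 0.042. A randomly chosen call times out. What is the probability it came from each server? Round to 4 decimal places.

Unnormalized posteriors (prior × likelihood):
  node-e: 0.16 × 0.068 = 0.01088
  node-c: 0.16 × 0.238 = 0.03808
  node-a: 0.585 × 0.07 = 0.04095
  node-b: 0.095 × 0.042 = 0.00399
Sum = 0.0939.
P(node-e | timeout) = 0.01088/0.0939 ≈ 0.1159
P(node-c | timeout) = 0.03808/0.0939 ≈ 0.4055
P(node-a | timeout) = 0.04095/0.0939 ≈ 0.4361
P(node-b | timeout) = 0.00399/0.0939 ≈ 0.0425

node-e 0.1159, node-c 0.4055, node-a 0.4361, node-b 0.0425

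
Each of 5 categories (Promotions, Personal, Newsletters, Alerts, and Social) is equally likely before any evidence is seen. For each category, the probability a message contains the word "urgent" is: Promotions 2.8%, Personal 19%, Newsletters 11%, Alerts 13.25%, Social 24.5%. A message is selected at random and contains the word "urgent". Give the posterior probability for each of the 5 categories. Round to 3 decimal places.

Since the prior is uniform, the posterior is proportional to the likelihood:
  Promotions: 0.028
  Personal: 0.19
  Newsletters: 0.11
  Alerts: 0.1325
  Social: 0.245
Sum = 0.7055.
P(Promotions | urgent-flag) = 0.028/0.7055 ≈ 0.040
P(Personal | urgent-flag) = 0.19/0.7055 ≈ 0.269
P(Newsletters | urgent-flag) = 0.11/0.7055 ≈ 0.156
P(Alerts | urgent-flag) = 0.1325/0.7055 ≈ 0.188
P(Social | urgent-flag) = 0.245/0.7055 ≈ 0.347
(Check: 0.040+0.269+0.156+0.188+0.347 = 1.000.)

Promotions 0.040, Personal 0.269, Newsletters 0.156, Alerts 0.188, Social 0.347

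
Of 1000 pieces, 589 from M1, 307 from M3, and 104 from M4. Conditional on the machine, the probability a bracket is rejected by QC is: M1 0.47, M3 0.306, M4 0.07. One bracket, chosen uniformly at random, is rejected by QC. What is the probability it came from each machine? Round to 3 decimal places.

Compute prior × likelihood for every hypothesis:
  M1: 0.589 × 0.47 = 0.27683
  M3: 0.307 × 0.306 = 0.093942
  M4: 0.104 × 0.07 = 0.00728
Total = 0.378052.
P(M1 | rejected) = 0.27683/0.378052 ≈ 0.732
P(M3 | rejected) = 0.093942/0.378052 ≈ 0.248
P(M4 | rejected) = 0.00728/0.378052 ≈ 0.019
(Check: 0.732+0.248+0.019 = 0.999.)

M1 0.732, M3 0.248, M4 0.019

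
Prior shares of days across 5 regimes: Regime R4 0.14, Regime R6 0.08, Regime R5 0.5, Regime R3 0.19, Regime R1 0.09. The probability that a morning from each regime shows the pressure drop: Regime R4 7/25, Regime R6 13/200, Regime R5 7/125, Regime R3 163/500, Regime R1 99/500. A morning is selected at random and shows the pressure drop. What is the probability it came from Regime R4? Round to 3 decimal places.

By Bayes' rule, posterior ∝ prior × likelihood:
  Regime R4: 0.14 × 0.28 = 0.0392
  Regime R6: 0.08 × 0.065 = 0.0052
  Regime R5: 0.5 × 0.056 = 0.028
  Regime R3: 0.19 × 0.326 = 0.06194
  Regime R1: 0.09 × 0.198 = 0.01782
Normalizing constant = 0.15216.
P(Regime R4 | evidence) = 0.0392 / 0.15216 ≈ 0.258.

0.258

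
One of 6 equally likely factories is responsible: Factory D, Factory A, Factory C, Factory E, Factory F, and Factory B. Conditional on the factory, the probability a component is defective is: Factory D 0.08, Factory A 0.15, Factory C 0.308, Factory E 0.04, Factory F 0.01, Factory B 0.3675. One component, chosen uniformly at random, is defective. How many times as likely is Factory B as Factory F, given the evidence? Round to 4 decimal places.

Since the prior is uniform, the posterior is proportional to the likelihood:
  Factory D: 0.08
  Factory A: 0.15
  Factory C: 0.308
  Factory E: 0.04
  Factory F: 0.01
  Factory B: 0.3675
Total = 0.9555.
The ratio is 0.3675 / 0.01 (the normalizer cancels) = 36.7500.

36.7500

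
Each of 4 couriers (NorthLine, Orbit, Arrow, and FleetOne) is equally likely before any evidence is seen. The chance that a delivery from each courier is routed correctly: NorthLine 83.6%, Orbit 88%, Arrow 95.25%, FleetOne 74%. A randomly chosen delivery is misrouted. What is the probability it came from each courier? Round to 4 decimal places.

NorthLine 0.2773, Orbit 0.2029, Arrow 0.0803, FleetOne 0.4396

Taking complements, P(misrouted | each) = NorthLine 0.164, Orbit 0.12, Arrow 0.0475, FleetOne 0.26.
With a uniform prior (1/4 each), posterior ∝ likelihood:
  NorthLine: 0.164
  Orbit: 0.12
  Arrow: 0.0475
  FleetOne: 0.26
Total = 0.5915.
P(NorthLine | misrouted) = 0.164/0.5915 ≈ 0.2773
P(Orbit | misrouted) = 0.12/0.5915 ≈ 0.2029
P(Arrow | misrouted) = 0.0475/0.5915 ≈ 0.0803
P(FleetOne | misrouted) = 0.26/0.5915 ≈ 0.4396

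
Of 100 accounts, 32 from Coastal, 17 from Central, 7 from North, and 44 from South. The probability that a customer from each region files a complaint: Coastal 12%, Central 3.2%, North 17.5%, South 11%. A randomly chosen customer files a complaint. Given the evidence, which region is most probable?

South

Compute prior × likelihood for every hypothesis:
  Coastal: 0.32 × 0.12 = 0.0384
  Central: 0.17 × 0.032 = 0.00544
  North: 0.07 × 0.175 = 0.01225
  South: 0.44 × 0.11 = 0.0484
Normalizing constant = 0.10449.
Largest term belongs to South, so South is most probable.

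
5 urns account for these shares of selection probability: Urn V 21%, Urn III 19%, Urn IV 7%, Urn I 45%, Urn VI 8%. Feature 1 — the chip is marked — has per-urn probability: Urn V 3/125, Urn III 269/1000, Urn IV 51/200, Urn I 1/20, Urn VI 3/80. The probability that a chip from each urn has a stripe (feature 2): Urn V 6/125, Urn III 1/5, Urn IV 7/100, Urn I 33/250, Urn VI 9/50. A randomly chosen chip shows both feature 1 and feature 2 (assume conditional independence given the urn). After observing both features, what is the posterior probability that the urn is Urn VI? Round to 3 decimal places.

By Bayes' rule, posterior ∝ prior × likelihood:
  Urn V: 0.21 × 0.024 × 0.048 = 0.00024192
  Urn III: 0.19 × 0.269 × 0.2 = 0.010222
  Urn IV: 0.07 × 0.255 × 0.07 = 0.0012495
  Urn I: 0.45 × 0.05 × 0.132 = 0.00297
  Urn VI: 0.08 × 0.0375 × 0.18 = 0.00054
Sum = 0.01522342.
P(Urn VI | evidence) = 0.00054 / 0.01522342 ≈ 0.035.

0.035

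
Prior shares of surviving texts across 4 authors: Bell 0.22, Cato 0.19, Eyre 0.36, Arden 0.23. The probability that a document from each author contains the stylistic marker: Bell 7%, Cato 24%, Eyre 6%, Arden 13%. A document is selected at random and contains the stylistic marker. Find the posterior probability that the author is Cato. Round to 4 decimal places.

By Bayes' rule, posterior ∝ prior × likelihood:
  Bell: 0.22 × 0.07 = 0.0154
  Cato: 0.19 × 0.24 = 0.0456
  Eyre: 0.36 × 0.06 = 0.0216
  Arden: 0.23 × 0.13 = 0.0299
Normalizing constant = 0.1125.
P(Cato | evidence) = 0.0456 / 0.1125 ≈ 0.4053.

0.4053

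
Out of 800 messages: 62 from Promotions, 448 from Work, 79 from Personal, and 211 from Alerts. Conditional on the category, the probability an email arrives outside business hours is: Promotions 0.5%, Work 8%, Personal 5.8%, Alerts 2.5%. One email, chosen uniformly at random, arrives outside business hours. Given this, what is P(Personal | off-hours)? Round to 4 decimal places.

0.0996

By Bayes' rule, posterior ∝ prior × likelihood:
  Promotions: 0.0775 × 0.005 = 0.0003875
  Work: 0.56 × 0.08 = 0.0448
  Personal: 0.09875 × 0.058 = 0.0057275
  Alerts: 0.26375 × 0.025 = 0.00659375
Total = 0.05750875.
P(Personal | evidence) = 0.0057275 / 0.05750875 ≈ 0.0996.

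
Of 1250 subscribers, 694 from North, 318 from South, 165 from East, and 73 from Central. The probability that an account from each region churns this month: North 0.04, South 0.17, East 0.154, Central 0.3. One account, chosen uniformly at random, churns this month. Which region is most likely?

South

Unnormalized posteriors (prior × likelihood):
  North: 0.5552 × 0.04 = 0.022208
  South: 0.2544 × 0.17 = 0.043248
  East: 0.132 × 0.154 = 0.020328
  Central: 0.0584 × 0.3 = 0.01752
Normalizing constant = 0.103304.
Largest term belongs to South, so South is most probable.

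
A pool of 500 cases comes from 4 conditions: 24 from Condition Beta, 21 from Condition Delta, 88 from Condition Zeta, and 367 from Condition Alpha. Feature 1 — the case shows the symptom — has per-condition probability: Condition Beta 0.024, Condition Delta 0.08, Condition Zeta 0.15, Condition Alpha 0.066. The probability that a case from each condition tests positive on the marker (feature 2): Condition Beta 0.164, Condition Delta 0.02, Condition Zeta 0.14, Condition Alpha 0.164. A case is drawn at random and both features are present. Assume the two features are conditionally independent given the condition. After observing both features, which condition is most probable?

By Bayes' rule, posterior ∝ prior × likelihood:
  Condition Beta: 0.048 × 0.024 × 0.164 = 0.000188928
  Condition Delta: 0.042 × 0.08 × 0.02 = 0.0000672
  Condition Zeta: 0.176 × 0.15 × 0.14 = 0.003696
  Condition Alpha: 0.734 × 0.066 × 0.164 = 0.007944816
Normalizing constant = 0.011896944.
Largest term belongs to Condition Alpha, so Condition Alpha is most probable.

Condition Alpha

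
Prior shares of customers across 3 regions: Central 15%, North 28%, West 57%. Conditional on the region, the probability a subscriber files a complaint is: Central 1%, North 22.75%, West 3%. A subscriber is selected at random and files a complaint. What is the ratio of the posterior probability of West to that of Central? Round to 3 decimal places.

Prior × likelihood for each hypothesis:
  Central: 0.15 × 0.01 = 0.0015
  North: 0.28 × 0.2275 = 0.0637
  West: 0.57 × 0.03 = 0.0171
Total = 0.0823.
The ratio is 0.0171 / 0.0015 (the normalizer cancels) = 11.400.

11.400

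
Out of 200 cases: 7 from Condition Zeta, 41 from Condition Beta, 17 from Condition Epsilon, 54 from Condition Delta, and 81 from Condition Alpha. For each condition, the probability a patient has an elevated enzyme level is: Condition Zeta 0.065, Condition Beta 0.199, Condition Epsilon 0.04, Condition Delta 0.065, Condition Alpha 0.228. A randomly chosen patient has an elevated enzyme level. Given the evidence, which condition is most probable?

Condition Alpha

Unnormalized posteriors (prior × likelihood):
  Condition Zeta: 0.035 × 0.065 = 0.002275
  Condition Beta: 0.205 × 0.199 = 0.040795
  Condition Epsilon: 0.085 × 0.04 = 0.0034
  Condition Delta: 0.27 × 0.065 = 0.01755
  Condition Alpha: 0.405 × 0.228 = 0.09234
Normalizing constant = 0.15636.
Largest term belongs to Condition Alpha, so Condition Alpha is most probable.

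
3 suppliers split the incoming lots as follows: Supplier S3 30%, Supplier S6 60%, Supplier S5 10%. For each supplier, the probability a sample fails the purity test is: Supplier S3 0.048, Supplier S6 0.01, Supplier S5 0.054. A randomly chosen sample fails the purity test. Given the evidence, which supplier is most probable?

Supplier S3

By Bayes' rule, posterior ∝ prior × likelihood:
  Supplier S3: 0.3 × 0.048 = 0.0144
  Supplier S6: 0.6 × 0.01 = 0.006
  Supplier S5: 0.1 × 0.054 = 0.0054
Total = 0.0258.
Largest term belongs to Supplier S3, so Supplier S3 is most probable.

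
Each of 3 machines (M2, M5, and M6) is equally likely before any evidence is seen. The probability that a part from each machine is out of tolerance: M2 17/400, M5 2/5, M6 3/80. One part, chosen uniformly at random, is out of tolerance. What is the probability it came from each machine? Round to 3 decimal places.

Since the prior is uniform, the posterior is proportional to the likelihood:
  M2: 0.0425
  M5: 0.4
  M6: 0.0375
Normalizing constant = 0.48.
P(M2 | oversize) = 0.0425/0.48 ≈ 0.089
P(M5 | oversize) = 0.4/0.48 ≈ 0.833
P(M6 | oversize) = 0.0375/0.48 ≈ 0.078

M2 0.089, M5 0.833, M6 0.078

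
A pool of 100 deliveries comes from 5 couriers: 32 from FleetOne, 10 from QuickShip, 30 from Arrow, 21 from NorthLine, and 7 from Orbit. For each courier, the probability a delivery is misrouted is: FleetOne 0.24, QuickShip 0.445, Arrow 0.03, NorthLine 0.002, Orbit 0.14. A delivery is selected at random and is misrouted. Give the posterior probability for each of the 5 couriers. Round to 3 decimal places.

FleetOne 0.547, QuickShip 0.317, Arrow 0.064, NorthLine 0.003, Orbit 0.070

Prior × likelihood for each hypothesis:
  FleetOne: 0.32 × 0.24 = 0.0768
  QuickShip: 0.1 × 0.445 = 0.0445
  Arrow: 0.3 × 0.03 = 0.009
  NorthLine: 0.21 × 0.002 = 0.00042
  Orbit: 0.07 × 0.14 = 0.0098
Normalizing constant = 0.14052.
P(FleetOne | misrouted) = 0.0768/0.14052 ≈ 0.547
P(QuickShip | misrouted) = 0.0445/0.14052 ≈ 0.317
P(Arrow | misrouted) = 0.009/0.14052 ≈ 0.064
P(NorthLine | misrouted) = 0.00042/0.14052 ≈ 0.003
P(Orbit | misrouted) = 0.0098/0.14052 ≈ 0.070
(Check: 0.547+0.317+0.064+0.003+0.070 = 1.001.)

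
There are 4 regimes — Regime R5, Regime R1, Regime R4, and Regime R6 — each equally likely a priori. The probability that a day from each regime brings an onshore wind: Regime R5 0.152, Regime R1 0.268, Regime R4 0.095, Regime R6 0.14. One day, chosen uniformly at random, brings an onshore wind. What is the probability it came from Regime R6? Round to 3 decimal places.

0.214

With a uniform prior (1/4 each), posterior ∝ likelihood:
  Regime R5: 0.152
  Regime R1: 0.268
  Regime R4: 0.095
  Regime R6: 0.14
Normalizing constant = 0.655.
P(Regime R6 | evidence) = 0.14 / 0.655 ≈ 0.214.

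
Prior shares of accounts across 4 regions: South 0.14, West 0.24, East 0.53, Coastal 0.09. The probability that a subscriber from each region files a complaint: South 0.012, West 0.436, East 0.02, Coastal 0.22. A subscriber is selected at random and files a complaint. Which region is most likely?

West

By Bayes' rule, posterior ∝ prior × likelihood:
  South: 0.14 × 0.012 = 0.00168
  West: 0.24 × 0.436 = 0.10464
  East: 0.53 × 0.02 = 0.0106
  Coastal: 0.09 × 0.22 = 0.0198
Total = 0.13672.
Largest term belongs to West, so West is most probable.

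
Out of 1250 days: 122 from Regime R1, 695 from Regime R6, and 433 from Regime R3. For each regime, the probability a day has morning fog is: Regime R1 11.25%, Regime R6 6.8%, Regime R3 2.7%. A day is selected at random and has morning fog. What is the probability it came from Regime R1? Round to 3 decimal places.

0.189

Prior × likelihood for each hypothesis:
  Regime R1: 0.0976 × 0.1125 = 0.01098
  Regime R6: 0.556 × 0.068 = 0.037808
  Regime R3: 0.3464 × 0.027 = 0.0093528
Normalizing constant = 0.0581408.
P(Regime R1 | evidence) = 0.01098 / 0.0581408 ≈ 0.189.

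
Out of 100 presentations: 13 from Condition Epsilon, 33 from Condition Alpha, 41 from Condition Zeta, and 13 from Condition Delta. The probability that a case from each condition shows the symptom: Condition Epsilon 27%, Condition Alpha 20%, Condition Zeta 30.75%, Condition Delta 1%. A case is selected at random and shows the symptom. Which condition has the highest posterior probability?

Compute prior × likelihood for every hypothesis:
  Condition Epsilon: 0.13 × 0.27 = 0.0351
  Condition Alpha: 0.33 × 0.2 = 0.066
  Condition Zeta: 0.41 × 0.3075 = 0.126075
  Condition Delta: 0.13 × 0.01 = 0.0013
Total = 0.228475.
Largest term belongs to Condition Zeta, so Condition Zeta is most probable.

Condition Zeta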